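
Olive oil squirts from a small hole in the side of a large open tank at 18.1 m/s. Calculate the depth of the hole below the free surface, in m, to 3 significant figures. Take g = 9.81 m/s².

Inverting v = √(2gh) gives h = v² / 2g.
h = 18.1²/(2·9.81) = 328/19.62 = 16.7 m.

h ≈ 16.7 m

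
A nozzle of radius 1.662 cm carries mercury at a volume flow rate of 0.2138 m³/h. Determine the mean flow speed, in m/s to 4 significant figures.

Q = 0.2138 m³/h = 0.00005939 m³/s.
v = Q/A = 0.00005939 / 0.0008678 = 0.06844 m/s.

v = 0.06844 m/s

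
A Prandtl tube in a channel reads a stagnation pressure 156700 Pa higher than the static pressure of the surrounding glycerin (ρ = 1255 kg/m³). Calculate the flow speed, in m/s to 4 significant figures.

v ≈ 15.80 m/s

The dynamic pressure equals the rise in static pressure at the stagnation point: ΔP = ½ρv².
v = √(2ΔP/ρ) = √(2·156700/1255) = 15.80 m/s.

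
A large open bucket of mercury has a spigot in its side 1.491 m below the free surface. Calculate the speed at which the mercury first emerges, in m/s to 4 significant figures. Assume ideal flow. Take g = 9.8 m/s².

v ≈ 5.406 m/s

Bernoulli from surface to hole (P equal, v_surface ≈ 0): v = √(2gh) = √(2×9.8×1.491) = 5.406 m/s.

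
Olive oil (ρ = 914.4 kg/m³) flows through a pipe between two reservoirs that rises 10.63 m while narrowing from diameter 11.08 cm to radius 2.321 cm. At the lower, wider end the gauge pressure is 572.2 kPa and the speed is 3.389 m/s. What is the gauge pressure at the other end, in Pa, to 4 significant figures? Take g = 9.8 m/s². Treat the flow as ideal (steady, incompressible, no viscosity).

Continuity gives A₁v₁ = A₂v₂, so v₂ = (96.42 cm²)/(16.92 cm²) × 3.389 m/s = 19.31 m/s.
Energy conservation along the streamline gives P₂ = P₁ − ½ρ(v₂² − v₁²) − ρg(h₂ − h₁).
P₂ = 572200 + ½·914.4·(3.389² − 19.31²) − 914.4·9.8·(+10.63) = 572200 + (-165200) − (95260) = 311700 Pa.

P₂ = 311700 Pa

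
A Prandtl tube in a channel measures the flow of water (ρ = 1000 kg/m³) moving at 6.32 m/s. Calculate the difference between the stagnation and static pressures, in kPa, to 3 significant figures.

The dynamic pressure equals the rise in static pressure at the stagnation point: ΔP = ½ρv².
ΔP = ½·1000·6.32² = 20000 Pa.

20.0 kPa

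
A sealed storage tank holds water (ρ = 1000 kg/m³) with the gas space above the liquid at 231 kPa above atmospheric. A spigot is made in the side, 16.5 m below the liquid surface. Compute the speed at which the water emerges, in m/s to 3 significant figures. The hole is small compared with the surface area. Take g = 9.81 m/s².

Take point 1 at the surface (v₁ ≈ 0) and point 2 at the hole (at atmospheric pressure). Bernoulli: P₁ + ρg h = P_atm + ½ρv₂².
With P₁ − P_atm = 231000 Pa, v₂ = √(2gh + 2ΔP/ρ) = √(2·9.81·16.5 + 2·231000/1000) = 28.0 m/s.

v ≈ 28.0 m/s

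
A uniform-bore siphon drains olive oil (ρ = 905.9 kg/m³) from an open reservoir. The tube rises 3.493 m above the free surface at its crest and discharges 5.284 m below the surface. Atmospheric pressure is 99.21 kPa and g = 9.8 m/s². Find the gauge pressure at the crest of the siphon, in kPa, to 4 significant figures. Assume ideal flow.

P_gauge ≈ -77.92 kPa

The outlet speed comes from Torricelli: v = √(2g·5.284) = 10.18 m/s.
With constant cross-section the crest speed equals v; applying Bernoulli from the surface up to the crest, P_top = P_atm − ½ρv² − ρg·h_top.
P_top = 99210 − ½·905.9·10.18² − 905.9·9.8·3.493 = 21290 Pa. So P_gauge = P_top − P_atm = -77920 Pa.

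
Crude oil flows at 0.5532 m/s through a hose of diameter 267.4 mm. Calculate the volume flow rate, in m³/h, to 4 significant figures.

Q = A·v = 0.05616 m² × 0.5532 m/s = 0.03107 m³/s.
Converting: 0.03107 m³/s × 3600 = 111.8 m³/h.

Q = 111.8 m³/h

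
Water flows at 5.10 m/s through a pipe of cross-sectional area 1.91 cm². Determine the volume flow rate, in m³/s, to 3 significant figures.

Q ≈ 0.000974 m³/s

Q = A·v = 0.000191 m² × 5.10 m/s = 0.000974 m³/s.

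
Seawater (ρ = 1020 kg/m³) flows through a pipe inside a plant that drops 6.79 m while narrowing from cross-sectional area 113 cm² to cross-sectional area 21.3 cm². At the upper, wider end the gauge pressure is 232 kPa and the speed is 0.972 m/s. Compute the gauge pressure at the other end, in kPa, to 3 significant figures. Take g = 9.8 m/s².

By continuity, v₂ = v₁·A₁/A₂ = 0.972·(113/21.3) = 5.16 m/s.
Energy conservation along the streamline gives P₂ = P₁ − ½ρ(v₂² − v₁²) − ρg(h₂ − h₁).
P₂ = 232000 + ½·1020·(0.972² − 5.16²) − 1020·9.8·(−6.79) = 232000 + (-13100) − (-67900) = 287000 Pa.

P₂ ≈ 287 kPa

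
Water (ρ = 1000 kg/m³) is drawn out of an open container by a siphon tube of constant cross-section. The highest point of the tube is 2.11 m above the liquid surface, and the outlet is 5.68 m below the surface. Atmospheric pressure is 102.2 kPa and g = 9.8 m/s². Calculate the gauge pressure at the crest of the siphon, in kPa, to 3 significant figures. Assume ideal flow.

P_gauge = -76.3 kPa

From the surface to the outlet (both open to atmosphere, surface at rest): v = √(2g·h_out) = √(2·9.8·5.68) = 10.6 m/s.
Continuity keeps v the same throughout the tube; from surface to crest, P_atm + 0 = P_top + ½ρv² + ρg·h_top.
P_top = 102200 − ½·1000·10.6² − 1000·9.8·2.11 = 25900 Pa. So P_gauge = P_top − P_atm = -76300 Pa.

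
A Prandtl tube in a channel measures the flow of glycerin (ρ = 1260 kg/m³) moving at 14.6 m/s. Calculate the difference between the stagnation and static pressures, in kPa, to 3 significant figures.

At the stagnation point the flow is brought to rest, so Bernoulli gives P_stag − P_static = ½ρv².
ΔP = ½·1260·14.6² = 134000 Pa.

134 kPa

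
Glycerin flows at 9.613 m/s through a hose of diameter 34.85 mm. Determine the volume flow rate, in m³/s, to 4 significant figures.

0.009170 m³/s

Q = A·v = 0.0009539 m² × 9.613 m/s = 0.009170 m³/s.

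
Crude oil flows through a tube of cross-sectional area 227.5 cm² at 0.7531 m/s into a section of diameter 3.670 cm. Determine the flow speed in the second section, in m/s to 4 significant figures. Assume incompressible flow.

v₂ ≈ 16.20 m/s

By continuity, v₂ = v₁·A₁/A₂ = 0.7531·(227.5/10.58) = 16.20 m/s.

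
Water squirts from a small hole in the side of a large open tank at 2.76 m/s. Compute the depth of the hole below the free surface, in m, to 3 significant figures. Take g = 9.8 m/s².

h ≈ 0.389 m

Inverting v = √(2gh) gives h = v² / 2g.
h = 2.76²/(2·9.8) = 7.62/19.60 = 0.389 m.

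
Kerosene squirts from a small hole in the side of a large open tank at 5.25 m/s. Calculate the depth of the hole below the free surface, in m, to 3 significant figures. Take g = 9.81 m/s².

For a small hole in a large open tank, ½v² = gh, giving h = v²/(2g).
h = 5.25²/(2·9.81) = 27.6/19.62 = 1.40 m.

h = 1.40 m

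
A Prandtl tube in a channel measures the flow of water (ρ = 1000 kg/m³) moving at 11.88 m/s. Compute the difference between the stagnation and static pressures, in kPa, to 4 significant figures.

70.57 kPa

The dynamic pressure equals the rise in static pressure at the stagnation point: ΔP = ½ρv².
ΔP = ½·1000·11.88² = 70570 Pa.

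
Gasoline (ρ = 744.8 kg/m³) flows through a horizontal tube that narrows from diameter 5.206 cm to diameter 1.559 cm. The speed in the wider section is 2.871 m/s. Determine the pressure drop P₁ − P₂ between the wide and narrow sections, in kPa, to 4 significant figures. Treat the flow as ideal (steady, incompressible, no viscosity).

378.6 kPa

Continuity gives A₁v₁ = A₂v₂, so v₂ = (21.29 cm²)/(1.909 cm²) × 2.871 m/s = 32.01 m/s.
With no height change, Bernoulli's equation is P₁ + ½ρv₁² = P₂ + ½ρv₂².
P₁ − P₂ = ½·744.8·(32.01² − 2.871²) = ½·744.8·1017 = 378600 Pa.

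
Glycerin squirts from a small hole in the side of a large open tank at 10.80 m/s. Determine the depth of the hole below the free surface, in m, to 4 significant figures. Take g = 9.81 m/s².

Torricelli: v = √(2gh), so h = v²/(2g).
h = 10.80²/(2·9.81) = 116.6/19.62 = 5.945 m.

h ≈ 5.945 m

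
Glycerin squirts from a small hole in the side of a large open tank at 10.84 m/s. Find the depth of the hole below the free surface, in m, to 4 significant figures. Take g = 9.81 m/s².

Inverting v = √(2gh) gives h = v² / 2g.
h = 10.84²/(2·9.81) = 117.5/19.62 = 5.989 m.

h = 5.989 m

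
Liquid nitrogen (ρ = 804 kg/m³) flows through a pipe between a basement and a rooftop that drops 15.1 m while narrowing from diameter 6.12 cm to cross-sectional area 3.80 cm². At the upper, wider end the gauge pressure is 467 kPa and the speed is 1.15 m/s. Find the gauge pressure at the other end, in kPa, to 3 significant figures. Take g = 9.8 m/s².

P₂ = 555 kPa

Mass conservation (A₁v₁ = A₂v₂) gives v₂ = 1.15 × 29.4/3.80 = 8.90 m/s.
Bernoulli: P₁ + ½ρv₁² + ρg h₁ = P₂ + ½ρv₂² + ρg h₂, so P₂ = P₁ + ½ρ(v₁² − v₂²) − ρg(h₂ − h₁).
P₂ = 467000 + ½·804·(1.15² − 8.90²) − 804·9.8·(−15.1) = 467000 + (-31300) − (-119000) = 555000 Pa.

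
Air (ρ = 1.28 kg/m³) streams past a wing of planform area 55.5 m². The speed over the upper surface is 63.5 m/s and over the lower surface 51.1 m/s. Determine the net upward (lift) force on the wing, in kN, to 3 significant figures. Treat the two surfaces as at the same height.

F = 50.5 kN

With equal heights on the two surfaces, Bernoulli gives P_lower − P_upper = ½ρ(v_upper² − v_lower²).
ΔP = ½·1.28·(63.5² − 51.1²) = 909 Pa.
Lift = ΔP · A = 909 × 55.5 = 50500 N.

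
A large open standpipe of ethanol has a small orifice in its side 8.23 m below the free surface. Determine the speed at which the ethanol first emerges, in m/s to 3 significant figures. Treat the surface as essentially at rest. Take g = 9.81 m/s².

12.7 m/s

The surface is effectively still and both ends are open, so ½v² = gh and v = √(2·9.81·8.23) = 12.7 m/s.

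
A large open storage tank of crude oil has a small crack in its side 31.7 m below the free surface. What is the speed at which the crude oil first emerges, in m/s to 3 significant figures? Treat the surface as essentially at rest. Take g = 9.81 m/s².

24.9 m/s

With the surface at rest and both surface and jet at atmospheric pressure, Bernoulli gives ρg h = ½ρv², so v = √(2gh) = √(2·9.81·31.7) = 24.9 m/s.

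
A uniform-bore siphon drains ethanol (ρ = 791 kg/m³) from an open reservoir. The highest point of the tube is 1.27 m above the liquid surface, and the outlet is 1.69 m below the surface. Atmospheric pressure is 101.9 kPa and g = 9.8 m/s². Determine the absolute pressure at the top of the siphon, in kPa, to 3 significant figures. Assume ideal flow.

The outlet speed comes from Torricelli: v = √(2g·1.69) = 5.76 m/s.
The bore is uniform, so the speed at the crest is the same v. Bernoulli surface→crest: P_atm = P_top + ½ρv² + ρg·h_top.
P_top = 101900 − ½·791·5.76² − 791·9.8·1.27 = 79000 Pa.

79.0 kPa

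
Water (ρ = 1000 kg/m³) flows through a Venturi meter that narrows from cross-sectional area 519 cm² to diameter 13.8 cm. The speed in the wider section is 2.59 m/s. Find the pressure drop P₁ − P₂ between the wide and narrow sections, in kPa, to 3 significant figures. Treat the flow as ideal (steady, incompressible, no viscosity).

ΔP ≈ 37.0 kPa

Continuity gives A₁v₁ = A₂v₂, so v₂ = (519 cm²)/(150 cm²) × 2.59 m/s = 8.99 m/s.
Along the horizontal streamline, P + ½ρv² is constant.
P₁ − P₂ = ½·1000·(8.99² − 2.59²) = ½·1000·74.1 = 37000 Pa.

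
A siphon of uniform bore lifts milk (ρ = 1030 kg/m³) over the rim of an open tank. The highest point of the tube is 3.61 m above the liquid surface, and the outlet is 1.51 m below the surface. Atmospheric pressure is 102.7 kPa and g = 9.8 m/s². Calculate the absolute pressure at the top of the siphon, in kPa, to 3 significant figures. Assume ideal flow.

P_top = 51.0 kPa

The outlet speed comes from Torricelli: v = √(2g·1.51) = 5.44 m/s.
The bore is uniform, so the speed at the crest is the same v. Bernoulli surface→crest: P_atm = P_top + ½ρv² + ρg·h_top.
P_top = 102700 − ½·1030·5.44² − 1030·9.8·3.61 = 51000 Pa.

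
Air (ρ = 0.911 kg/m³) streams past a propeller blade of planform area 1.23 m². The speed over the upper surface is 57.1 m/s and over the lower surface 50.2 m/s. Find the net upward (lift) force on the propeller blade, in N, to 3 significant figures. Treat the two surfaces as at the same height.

From P + ½ρv² = const at equal height, P_low − P_up = ½ρ(v_up² − v_low²).
ΔP = ½·0.911·(57.1² − 50.2²) = 337 Pa.
Lift = ΔP · A = 337 × 1.23 = 415 N.

415 N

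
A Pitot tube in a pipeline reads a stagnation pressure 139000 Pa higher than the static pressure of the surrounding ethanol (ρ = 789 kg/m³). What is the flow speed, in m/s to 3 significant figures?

At the stagnation point the flow is brought to rest, so Bernoulli gives P_stag − P_static = ½ρv².
v = √(2ΔP/ρ) = √(2·139000/789) = 18.8 m/s.

v ≈ 18.8 m/s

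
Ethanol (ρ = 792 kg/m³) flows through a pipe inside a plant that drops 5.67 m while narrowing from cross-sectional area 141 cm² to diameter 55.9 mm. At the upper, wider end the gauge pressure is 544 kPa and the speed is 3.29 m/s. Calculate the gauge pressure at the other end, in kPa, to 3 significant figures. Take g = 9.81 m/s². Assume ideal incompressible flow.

Mass conservation (A₁v₁ = A₂v₂) gives v₂ = 3.29 × 141/24.5 = 18.9 m/s.
Bernoulli: P₁ + ½ρv₁² + ρg h₁ = P₂ + ½ρv₂² + ρg h₂, so P₂ = P₁ + ½ρ(v₁² − v₂²) − ρg(h₂ − h₁).
P₂ = 544000 + ½·792·(3.29² − 18.9²) − 792·9.81·(−5.67) = 544000 + (-137000) − (-44100) = 451000 Pa.

P₂ = 451 kPa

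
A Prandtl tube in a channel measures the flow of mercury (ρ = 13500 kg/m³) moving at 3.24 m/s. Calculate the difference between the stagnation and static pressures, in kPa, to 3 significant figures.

The dynamic pressure equals the rise in static pressure at the stagnation point: ΔP = ½ρv².
ΔP = ½·13500·3.24² = 70900 Pa.

70.9 kPa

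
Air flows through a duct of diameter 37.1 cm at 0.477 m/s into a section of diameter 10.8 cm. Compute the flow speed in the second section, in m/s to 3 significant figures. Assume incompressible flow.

By continuity, v₂ = v₁·A₁/A₂ = 0.477·(1080/91.6) = 5.63 m/s.

v₂ ≈ 5.63 m/s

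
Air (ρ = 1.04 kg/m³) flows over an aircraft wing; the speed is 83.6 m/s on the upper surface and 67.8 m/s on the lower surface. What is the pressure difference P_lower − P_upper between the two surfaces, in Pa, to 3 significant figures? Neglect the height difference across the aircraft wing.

The pressure is lower where the speed is higher: ΔP = ½ρ(v_up² − v_low²).
ΔP = ½·1.04·(83.6² − 67.8²) = 1240 Pa.

ΔP ≈ 1240 Pa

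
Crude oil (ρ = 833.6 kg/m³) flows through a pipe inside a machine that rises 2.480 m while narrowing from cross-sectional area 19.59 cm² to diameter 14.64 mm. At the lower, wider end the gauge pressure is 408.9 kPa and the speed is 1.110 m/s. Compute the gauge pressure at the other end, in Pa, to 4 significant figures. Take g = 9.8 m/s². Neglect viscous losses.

The volume flow rate is constant, so v₂ = (A₁/A₂)v₁ = (19.59/1.683)·1.110 = 12.92 m/s.
Applying Bernoulli between the two ends and solving for P₂: P₂ = P₁ + ½ρ(v₁² − v₂²) − ρgΔh.
P₂ = 408900 + ½·833.6·(1.110² − 12.92²) − 833.6·9.8·(+2.480) = 408900 + (-69040) − (20260) = 319600 Pa.

P₂ ≈ 319600 Pa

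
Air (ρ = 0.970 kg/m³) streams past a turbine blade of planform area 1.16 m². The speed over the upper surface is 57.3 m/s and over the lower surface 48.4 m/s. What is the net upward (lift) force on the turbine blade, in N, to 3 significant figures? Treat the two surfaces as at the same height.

F = 529 N

From P + ½ρv² = const at equal height, P_low − P_up = ½ρ(v_up² − v_low²).
ΔP = ½·0.970·(57.3² − 48.4²) = 456 Pa.
Lift = ΔP · A = 456 × 1.16 = 529 N.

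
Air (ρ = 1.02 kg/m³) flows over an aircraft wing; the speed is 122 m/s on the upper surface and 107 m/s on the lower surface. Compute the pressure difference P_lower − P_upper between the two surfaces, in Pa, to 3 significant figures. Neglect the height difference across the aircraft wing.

1750 Pa

Bernoulli (same height): P_lower − P_upper = ½ρ(v_upper² − v_lower²).
ΔP = ½·1.02·(122² − 107²) = 1750 Pa.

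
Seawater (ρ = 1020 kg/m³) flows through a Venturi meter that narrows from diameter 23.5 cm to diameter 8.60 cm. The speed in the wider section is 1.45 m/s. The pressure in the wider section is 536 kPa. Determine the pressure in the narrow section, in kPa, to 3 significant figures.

By continuity, v₂ = v₁·A₁/A₂ = 1.45·(434/58.1) = 10.8 m/s.
Bernoulli (h₁ = h₂): P₁ − P₂ = ½ρ(v₂² − v₁²).
P₂ = P₁ − ½ρ(v₂² − v₁²) = 536000 − ½·1020·(10.8² − 1.45²) = 536000 − 58700 = 477000 Pa.

477 kPa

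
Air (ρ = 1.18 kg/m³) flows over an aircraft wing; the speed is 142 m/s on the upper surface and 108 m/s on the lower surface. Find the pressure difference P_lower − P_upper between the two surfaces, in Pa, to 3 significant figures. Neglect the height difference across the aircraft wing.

Bernoulli (same height): P_lower − P_upper = ½ρ(v_upper² − v_lower²).
ΔP = ½·1.18·(142² − 108²) = 5020 Pa.

ΔP ≈ 5020 Pa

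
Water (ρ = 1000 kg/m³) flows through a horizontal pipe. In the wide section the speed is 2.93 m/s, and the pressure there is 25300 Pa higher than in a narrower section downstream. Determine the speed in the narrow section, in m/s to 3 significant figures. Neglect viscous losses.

Horizontal Bernoulli: P₁ + ½ρv₁² = P₂ + ½ρv₂², so v₂² = v₁² + 2(P₁ − P₂)/ρ.
v₂ = √(2.93² + 2·25300/1000) = √(8.58 + 50.6) = 7.69 m/s.

v₂ ≈ 7.69 m/s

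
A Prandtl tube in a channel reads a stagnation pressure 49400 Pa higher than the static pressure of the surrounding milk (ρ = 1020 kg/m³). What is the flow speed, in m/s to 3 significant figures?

v ≈ 9.84 m/s

At the stagnation point the flow is brought to rest, so Bernoulli gives P_stag − P_static = ½ρv².
v = √(2ΔP/ρ) = √(2·49400/1020) = 9.84 m/s.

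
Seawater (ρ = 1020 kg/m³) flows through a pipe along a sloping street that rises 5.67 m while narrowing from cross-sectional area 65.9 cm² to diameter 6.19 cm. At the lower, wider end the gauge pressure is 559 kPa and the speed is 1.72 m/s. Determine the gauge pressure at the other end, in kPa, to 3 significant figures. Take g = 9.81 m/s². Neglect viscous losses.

Continuity gives A₁v₁ = A₂v₂, so v₂ = (65.9 cm²)/(30.1 cm²) × 1.72 m/s = 3.77 m/s.
Energy conservation along the streamline gives P₂ = P₁ − ½ρ(v₂² − v₁²) − ρg(h₂ − h₁).
P₂ = 559000 + ½·1020·(1.72² − 3.77²) − 1020·9.81·(+5.67) = 559000 + (-5730) − (56700) = 497000 Pa.

P₂ ≈ 497 kPa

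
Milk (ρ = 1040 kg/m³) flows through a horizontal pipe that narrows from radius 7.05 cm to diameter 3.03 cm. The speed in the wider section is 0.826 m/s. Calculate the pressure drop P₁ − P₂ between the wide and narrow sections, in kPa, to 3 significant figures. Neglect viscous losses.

ΔP ≈ 166 kPa

Continuity gives A₁v₁ = A₂v₂, so v₂ = (156 cm²)/(7.21 cm²) × 0.826 m/s = 17.9 m/s.
With no height change, Bernoulli's equation is P₁ + ½ρv₁² = P₂ + ½ρv₂².
P₁ − P₂ = ½·1040·(17.9² − 0.826²) = ½·1040·319 = 166000 Pa.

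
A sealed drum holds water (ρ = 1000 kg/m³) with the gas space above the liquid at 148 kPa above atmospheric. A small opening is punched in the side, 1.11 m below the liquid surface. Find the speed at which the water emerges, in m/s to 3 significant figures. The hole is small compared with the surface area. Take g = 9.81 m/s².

17.8 m/s

Take point 1 at the surface (v₁ ≈ 0) and point 2 at the hole (at atmospheric pressure). Bernoulli: P₁ + ρg h = P_atm + ½ρv₂².
With P₁ − P_atm = 148000 Pa, v₂ = √(2gh + 2ΔP/ρ) = √(2·9.81·1.11 + 2·148000/1000) = 17.8 m/s.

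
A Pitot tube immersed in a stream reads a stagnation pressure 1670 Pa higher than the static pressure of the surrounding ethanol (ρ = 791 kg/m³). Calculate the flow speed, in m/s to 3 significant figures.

2.05 m/s

The dynamic pressure equals the rise in static pressure at the stagnation point: ΔP = ½ρv².
v = √(2ΔP/ρ) = √(2·1670/791) = 2.05 m/s.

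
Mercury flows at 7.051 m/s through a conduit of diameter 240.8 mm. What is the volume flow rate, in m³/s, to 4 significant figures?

Q ≈ 0.3211 m³/s

Q = A·v = 0.04554 m² × 7.051 m/s = 0.3211 m³/s.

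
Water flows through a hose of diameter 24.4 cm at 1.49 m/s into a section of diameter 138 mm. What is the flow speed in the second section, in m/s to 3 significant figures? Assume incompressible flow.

4.66 m/s

Mass conservation (A₁v₁ = A₂v₂) gives v₂ = 1.49 × 468/150 = 4.66 m/s.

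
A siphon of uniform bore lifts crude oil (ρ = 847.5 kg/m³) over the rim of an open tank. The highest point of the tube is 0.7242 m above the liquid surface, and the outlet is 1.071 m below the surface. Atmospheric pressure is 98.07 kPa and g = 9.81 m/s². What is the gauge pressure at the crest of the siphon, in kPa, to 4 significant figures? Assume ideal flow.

P_gauge = -14.93 kPa

Bernoulli surface→outlet gives ½v² = g·h_out, so v = √(2·9.81·1.071) = 4.584 m/s.
With constant cross-section the crest speed equals v; applying Bernoulli from the surface up to the crest, P_top = P_atm − ½ρv² − ρg·h_top.
P_top = 98070 − ½·847.5·4.584² − 847.5·9.81·0.7242 = 83140 Pa. So P_gauge = P_top − P_atm = -14930 Pa.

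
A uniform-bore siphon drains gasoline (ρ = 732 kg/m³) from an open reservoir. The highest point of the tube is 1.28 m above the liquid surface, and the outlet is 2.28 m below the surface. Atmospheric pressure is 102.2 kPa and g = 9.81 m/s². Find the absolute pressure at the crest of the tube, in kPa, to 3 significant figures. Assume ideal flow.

Bernoulli surface→outlet gives ½v² = g·h_out, so v = √(2·9.81·2.28) = 6.69 m/s.
With constant cross-section the crest speed equals v; applying Bernoulli from the surface up to the crest, P_top = P_atm − ½ρv² − ρg·h_top.
P_top = 102200 − ½·732·6.69² − 732·9.81·1.28 = 76600 Pa.

P_top ≈ 76.6 kPa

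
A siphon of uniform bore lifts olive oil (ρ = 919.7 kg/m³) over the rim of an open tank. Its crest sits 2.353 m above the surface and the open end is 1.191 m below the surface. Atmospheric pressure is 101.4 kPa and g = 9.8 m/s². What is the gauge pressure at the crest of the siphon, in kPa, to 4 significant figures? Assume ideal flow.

P_gauge = -31.94 kPa

Bernoulli surface→outlet gives ½v² = g·h_out, so v = √(2·9.8·1.191) = 4.832 m/s.
Continuity keeps v the same throughout the tube; from surface to crest, P_atm + 0 = P_top + ½ρv² + ρg·h_top.
P_top = 101400 − ½·919.7·4.832² − 919.7·9.8·2.353 = 69460 Pa. So P_gauge = P_top − P_atm = -31940 Pa.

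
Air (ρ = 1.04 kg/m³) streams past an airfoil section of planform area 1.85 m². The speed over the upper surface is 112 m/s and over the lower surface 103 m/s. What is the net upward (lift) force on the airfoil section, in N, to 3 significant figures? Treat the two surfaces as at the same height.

F = 1860 N

With equal heights on the two surfaces, Bernoulli gives P_lower − P_upper = ½ρ(v_upper² − v_lower²).
ΔP = ½·1.04·(112² − 103²) = 1010 Pa.
Lift = ΔP · A = 1010 × 1.85 = 1860 N.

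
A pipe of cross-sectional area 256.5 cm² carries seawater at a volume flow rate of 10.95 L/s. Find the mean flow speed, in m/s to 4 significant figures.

Q = 10.95 L/s = 0.01095 m³/s.
v = Q/A = 0.01095 / 0.02565 = 0.4269 m/s.

0.4269 m/s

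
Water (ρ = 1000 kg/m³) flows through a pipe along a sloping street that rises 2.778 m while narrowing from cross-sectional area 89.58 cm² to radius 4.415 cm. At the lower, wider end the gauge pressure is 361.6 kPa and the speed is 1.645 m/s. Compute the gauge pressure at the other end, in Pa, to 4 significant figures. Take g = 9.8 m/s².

P₂ ≈ 332800 Pa

The volume flow rate is constant, so v₂ = (A₁/A₂)v₁ = (89.58/61.24)·1.645 = 2.406 m/s.
Applying Bernoulli between the two ends and solving for P₂: P₂ = P₁ + ½ρ(v₁² − v₂²) − ρgΔh.
P₂ = 361600 + ½·1000·(1.645² − 2.406²) − 1000·9.8·(+2.778) = 361600 + (-1542) − (27220) = 332800 Pa.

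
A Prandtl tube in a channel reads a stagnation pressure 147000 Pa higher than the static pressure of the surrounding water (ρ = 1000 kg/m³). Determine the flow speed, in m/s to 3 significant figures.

The dynamic pressure equals the rise in static pressure at the stagnation point: ΔP = ½ρv².
v = √(2ΔP/ρ) = √(2·147000/1000) = 17.1 m/s.

17.1 m/s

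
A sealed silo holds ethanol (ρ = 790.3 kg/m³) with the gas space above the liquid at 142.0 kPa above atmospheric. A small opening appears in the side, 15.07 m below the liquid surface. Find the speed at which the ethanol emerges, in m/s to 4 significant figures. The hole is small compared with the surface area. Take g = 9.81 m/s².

Take point 1 at the surface (v₁ ≈ 0) and point 2 at the hole (at atmospheric pressure). Bernoulli: P₁ + ρg h = P_atm + ½ρv₂².
With P₁ − P_atm = 142000 Pa, v₂ = √(2gh + 2ΔP/ρ) = √(2·9.81·15.07 + 2·142000/790.3) = 25.59 m/s.

v = 25.59 m/s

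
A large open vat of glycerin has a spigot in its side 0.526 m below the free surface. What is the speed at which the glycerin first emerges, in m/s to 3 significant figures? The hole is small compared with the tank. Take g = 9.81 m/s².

v = 3.21 m/s

Bernoulli from surface to hole (P equal, v_surface ≈ 0): v = √(2gh) = √(2×9.81×0.526) = 3.21 m/s.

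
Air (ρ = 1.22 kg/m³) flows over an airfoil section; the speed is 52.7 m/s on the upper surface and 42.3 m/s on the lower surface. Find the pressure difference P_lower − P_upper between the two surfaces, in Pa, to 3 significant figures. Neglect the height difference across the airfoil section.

With negligible Δh, P + ½ρv² is constant, so P_low − P_up = ½ρ(v_up² − v_low²).
ΔP = ½·1.22·(52.7² − 42.3²) = 603 Pa.

ΔP ≈ 603 Pa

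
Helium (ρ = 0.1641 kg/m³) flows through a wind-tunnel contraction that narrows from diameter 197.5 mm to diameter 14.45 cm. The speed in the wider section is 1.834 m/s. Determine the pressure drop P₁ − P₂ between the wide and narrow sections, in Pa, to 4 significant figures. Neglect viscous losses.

By continuity, v₂ = v₁·A₁/A₂ = 1.834·(306.4/164.0) = 3.426 m/s.
Bernoulli (h₁ = h₂): P₁ − P₂ = ½ρ(v₂² − v₁²).
P₁ − P₂ = ½·0.1641·(3.426² − 1.834²) = ½·0.1641·8.374 = 0.6871 Pa.

ΔP ≈ 0.6871 Pa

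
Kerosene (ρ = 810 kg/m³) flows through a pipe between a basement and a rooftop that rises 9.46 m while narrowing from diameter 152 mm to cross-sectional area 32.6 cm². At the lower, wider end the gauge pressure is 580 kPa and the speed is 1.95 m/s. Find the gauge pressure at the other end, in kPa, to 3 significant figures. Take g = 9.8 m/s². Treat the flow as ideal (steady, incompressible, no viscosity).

459 kPa

The volume flow rate is constant, so v₂ = (A₁/A₂)v₁ = (181/32.6)·1.95 = 10.9 m/s.
Energy conservation along the streamline gives P₂ = P₁ − ½ρ(v₂² − v₁²) − ρg(h₂ − h₁).
P₂ = 580000 + ½·810·(1.95² − 10.9²) − 810·9.8·(+9.46) = 580000 + (-46200) − (75100) = 459000 Pa.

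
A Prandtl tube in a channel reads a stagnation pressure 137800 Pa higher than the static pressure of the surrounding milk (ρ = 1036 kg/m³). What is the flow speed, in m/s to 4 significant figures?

v ≈ 16.31 m/s

At the stagnation point the flow is brought to rest, so Bernoulli gives P_stag − P_static = ½ρv².
v = √(2ΔP/ρ) = √(2·137800/1036) = 16.31 m/s.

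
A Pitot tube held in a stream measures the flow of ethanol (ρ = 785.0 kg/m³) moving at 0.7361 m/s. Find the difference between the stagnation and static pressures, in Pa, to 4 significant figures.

At the stagnation point the flow is brought to rest, so Bernoulli gives P_stag − P_static = ½ρv².
ΔP = ½·785.0·0.7361² = 212.7 Pa.

ΔP ≈ 212.7 Pa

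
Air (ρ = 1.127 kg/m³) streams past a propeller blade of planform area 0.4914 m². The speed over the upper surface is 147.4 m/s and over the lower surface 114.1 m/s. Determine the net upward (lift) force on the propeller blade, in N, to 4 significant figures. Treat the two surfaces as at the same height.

F ≈ 2411 N

With equal heights on the two surfaces, Bernoulli gives P_lower − P_upper = ½ρ(v_upper² − v_lower²).
ΔP = ½·1.127·(147.4² − 114.1²) = 4907 Pa.
Lift = ΔP · A = 4907 × 0.4914 = 2411 N.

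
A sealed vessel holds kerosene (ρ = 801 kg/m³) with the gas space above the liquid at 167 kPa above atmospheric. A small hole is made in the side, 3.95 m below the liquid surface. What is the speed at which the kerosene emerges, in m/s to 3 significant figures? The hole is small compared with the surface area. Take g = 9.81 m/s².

Take point 1 at the surface (v₁ ≈ 0) and point 2 at the hole (at atmospheric pressure). Bernoulli: P₁ + ρg h = P_atm + ½ρv₂².
With P₁ − P_atm = 167000 Pa, v₂ = √(2gh + 2ΔP/ρ) = √(2·9.81·3.95 + 2·167000/801) = 22.2 m/s.

v = 22.2 m/s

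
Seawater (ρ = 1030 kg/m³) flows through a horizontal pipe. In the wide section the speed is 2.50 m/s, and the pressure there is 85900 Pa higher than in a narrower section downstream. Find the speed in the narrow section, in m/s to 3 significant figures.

v₂ = 13.2 m/s

With h₁ = h₂, rearranging Bernoulli gives v₂ = √(v₁² + 2ΔP/ρ).
v₂ = √(2.50² + 2·85900/1030) = √(6.25 + 167) = 13.2 m/s.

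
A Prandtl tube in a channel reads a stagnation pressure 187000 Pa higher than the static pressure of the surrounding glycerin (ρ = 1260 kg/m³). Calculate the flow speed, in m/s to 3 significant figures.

The dynamic pressure equals the rise in static pressure at the stagnation point: ΔP = ½ρv².
v = √(2ΔP/ρ) = √(2·187000/1260) = 17.2 m/s.

v = 17.2 m/s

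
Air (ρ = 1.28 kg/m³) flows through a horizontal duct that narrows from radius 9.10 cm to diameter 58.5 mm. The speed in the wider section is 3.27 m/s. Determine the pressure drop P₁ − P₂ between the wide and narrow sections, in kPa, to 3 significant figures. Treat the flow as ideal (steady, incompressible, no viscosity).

ΔP ≈ 0.634 kPa

Continuity gives A₁v₁ = A₂v₂, so v₂ = (260 cm²)/(26.9 cm²) × 3.27 m/s = 31.7 m/s.
Bernoulli (h₁ = h₂): P₁ − P₂ = ½ρ(v₂² − v₁²).
P₁ − P₂ = ½·1.28·(31.7² − 3.27²) = ½·1.28·991 = 634 Pa.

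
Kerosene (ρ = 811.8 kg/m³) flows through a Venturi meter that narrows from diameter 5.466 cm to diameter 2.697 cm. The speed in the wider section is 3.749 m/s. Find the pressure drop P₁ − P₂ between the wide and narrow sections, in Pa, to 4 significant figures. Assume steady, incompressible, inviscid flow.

ΔP = 90550 Pa

Mass conservation (A₁v₁ = A₂v₂) gives v₂ = 3.749 × 23.47/5.713 = 15.40 m/s.
With no height change, Bernoulli's equation is P₁ + ½ρv₁² = P₂ + ½ρv₂².
P₁ − P₂ = ½·811.8·(15.40² − 3.749²) = ½·811.8·223.1 = 90550 Pa.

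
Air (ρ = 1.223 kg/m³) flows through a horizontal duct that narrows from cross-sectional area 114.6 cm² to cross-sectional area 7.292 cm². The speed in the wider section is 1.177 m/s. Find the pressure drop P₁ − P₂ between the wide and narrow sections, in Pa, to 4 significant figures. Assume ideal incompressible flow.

ΔP = 208.4 Pa

The volume flow rate is constant, so v₂ = (A₁/A₂)v₁ = (114.6/7.292)·1.177 = 18.50 m/s.
With no height change, Bernoulli's equation is P₁ + ½ρv₁² = P₂ + ½ρv₂².
P₁ − P₂ = ½·1.223·(18.50² − 1.177²) = ½·1.223·340.8 = 208.4 Pa.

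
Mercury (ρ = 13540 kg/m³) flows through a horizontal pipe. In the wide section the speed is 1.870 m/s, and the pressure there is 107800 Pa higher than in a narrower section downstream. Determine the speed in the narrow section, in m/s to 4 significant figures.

v₂ ≈ 4.407 m/s

With h₁ = h₂, rearranging Bernoulli gives v₂ = √(v₁² + 2ΔP/ρ).
v₂ = √(1.870² + 2·107800/13540) = √(3.497 + 15.92) = 4.407 m/s.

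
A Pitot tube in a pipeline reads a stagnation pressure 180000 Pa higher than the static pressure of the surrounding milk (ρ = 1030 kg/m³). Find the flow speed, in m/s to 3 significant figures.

The dynamic pressure equals the rise in static pressure at the stagnation point: ΔP = ½ρv².
v = √(2ΔP/ρ) = √(2·180000/1030) = 18.7 m/s.

18.7 m/s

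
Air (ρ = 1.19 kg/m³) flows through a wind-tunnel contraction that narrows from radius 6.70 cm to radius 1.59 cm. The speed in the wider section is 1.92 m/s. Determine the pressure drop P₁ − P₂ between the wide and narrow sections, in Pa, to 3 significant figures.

The volume flow rate is constant, so v₂ = (A₁/A₂)v₁ = (141/7.94)·1.92 = 34.1 m/s.
With no height change, Bernoulli's equation is P₁ + ½ρv₁² = P₂ + ½ρv₂².
P₁ − P₂ = ½·1.19·(34.1² − 1.92²) = ½·1.19·1160 = 689 Pa.

689 Pa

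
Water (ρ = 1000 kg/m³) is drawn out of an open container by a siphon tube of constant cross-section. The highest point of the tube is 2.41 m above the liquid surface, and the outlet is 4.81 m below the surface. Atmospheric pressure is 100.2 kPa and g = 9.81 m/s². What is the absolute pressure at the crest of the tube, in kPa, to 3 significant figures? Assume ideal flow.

Bernoulli surface→outlet gives ½v² = g·h_out, so v = √(2·9.81·4.81) = 9.71 m/s.
With constant cross-section the crest speed equals v; applying Bernoulli from the surface up to the crest, P_top = P_atm − ½ρv² − ρg·h_top.
P_top = 100200 − ½·1000·9.71² − 1000·9.81·2.41 = 29400 Pa.

P_top = 29.4 kPa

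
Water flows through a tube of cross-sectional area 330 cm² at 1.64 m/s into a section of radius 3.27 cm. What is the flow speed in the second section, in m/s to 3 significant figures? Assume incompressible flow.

v₂ = 16.1 m/s

Continuity gives A₁v₁ = A₂v₂, so v₂ = (330 cm²)/(33.6 cm²) × 1.64 m/s = 16.1 m/s.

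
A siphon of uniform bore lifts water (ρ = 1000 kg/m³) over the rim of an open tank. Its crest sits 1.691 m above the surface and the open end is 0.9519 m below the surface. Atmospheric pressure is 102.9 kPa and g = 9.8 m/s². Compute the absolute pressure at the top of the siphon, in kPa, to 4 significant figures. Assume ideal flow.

From the surface to the outlet (both open to atmosphere, surface at rest): v = √(2g·h_out) = √(2·9.8·0.9519) = 4.319 m/s.
With constant cross-section the crest speed equals v; applying Bernoulli from the surface up to the crest, P_top = P_atm − ½ρv² − ρg·h_top.
P_top = 102900 − ½·1000·4.319² − 1000·9.8·1.691 = 77000 Pa.

P_top = 77.00 kPa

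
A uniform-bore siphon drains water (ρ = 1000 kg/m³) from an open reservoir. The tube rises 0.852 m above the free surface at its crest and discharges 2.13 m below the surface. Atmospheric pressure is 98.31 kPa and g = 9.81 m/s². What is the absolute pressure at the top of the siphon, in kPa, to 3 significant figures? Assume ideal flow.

Bernoulli surface→outlet gives ½v² = g·h_out, so v = √(2·9.81·2.13) = 6.46 m/s.
Continuity keeps v the same throughout the tube; from surface to crest, P_atm + 0 = P_top + ½ρv² + ρg·h_top.
P_top = 98310 − ½·1000·6.46² − 1000·9.81·0.852 = 69100 Pa.

P_top ≈ 69.1 kPa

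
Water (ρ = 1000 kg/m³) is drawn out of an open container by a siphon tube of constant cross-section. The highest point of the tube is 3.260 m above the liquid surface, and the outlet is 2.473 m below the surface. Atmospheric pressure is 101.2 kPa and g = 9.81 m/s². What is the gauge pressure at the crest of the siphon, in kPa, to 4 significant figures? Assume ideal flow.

P_gauge ≈ -56.24 kPa

The outlet speed comes from Torricelli: v = √(2g·2.473) = 6.966 m/s.
With constant cross-section the crest speed equals v; applying Bernoulli from the surface up to the crest, P_top = P_atm − ½ρv² − ρg·h_top.
P_top = 101200 − ½·1000·6.966² − 1000·9.81·3.260 = 44960 Pa. So P_gauge = P_top − P_atm = -56240 Pa.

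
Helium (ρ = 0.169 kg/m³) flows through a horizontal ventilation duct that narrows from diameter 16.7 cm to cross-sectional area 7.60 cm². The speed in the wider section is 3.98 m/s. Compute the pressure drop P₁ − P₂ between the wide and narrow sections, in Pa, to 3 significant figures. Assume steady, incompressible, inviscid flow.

ΔP ≈ 1110 Pa

The volume flow rate is constant, so v₂ = (A₁/A₂)v₁ = (219/7.60)·3.98 = 115 m/s.
Along the horizontal streamline, P + ½ρv² is constant.
P₁ − P₂ = ½·0.169·(115² − 3.98²) = ½·0.169·13100 = 1110 Pa.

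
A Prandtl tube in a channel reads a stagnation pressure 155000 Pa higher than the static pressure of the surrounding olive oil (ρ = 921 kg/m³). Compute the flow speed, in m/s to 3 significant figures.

At the stagnation point the flow is brought to rest, so Bernoulli gives P_stag − P_static = ½ρv².
v = √(2ΔP/ρ) = √(2·155000/921) = 18.3 m/s.

v ≈ 18.3 m/s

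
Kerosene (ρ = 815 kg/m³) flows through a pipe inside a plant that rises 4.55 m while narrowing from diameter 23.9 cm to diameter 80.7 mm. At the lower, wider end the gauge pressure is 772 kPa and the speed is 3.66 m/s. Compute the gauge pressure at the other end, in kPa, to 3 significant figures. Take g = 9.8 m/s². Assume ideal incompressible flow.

P₂ ≈ 321 kPa

The volume flow rate is constant, so v₂ = (A₁/A₂)v₁ = (449/51.1)·3.66 = 32.1 m/s.
Applying Bernoulli between the two ends and solving for P₂: P₂ = P₁ + ½ρ(v₁² − v₂²) − ρgΔh.
P₂ = 772000 + ½·815·(3.66² − 32.1²) − 815·9.8·(+4.55) = 772000 + (-414000) − (36300) = 321000 Pa.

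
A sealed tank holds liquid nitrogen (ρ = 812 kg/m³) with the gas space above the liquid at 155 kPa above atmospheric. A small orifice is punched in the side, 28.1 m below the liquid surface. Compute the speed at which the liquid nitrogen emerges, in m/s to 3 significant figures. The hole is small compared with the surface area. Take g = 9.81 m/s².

Take point 1 at the surface (v₁ ≈ 0) and point 2 at the hole (at atmospheric pressure). Bernoulli: P₁ + ρg h = P_atm + ½ρv₂².
With P₁ − P_atm = 155000 Pa, v₂ = √(2gh + 2ΔP/ρ) = √(2·9.81·28.1 + 2·155000/812) = 30.5 m/s.

v ≈ 30.5 m/s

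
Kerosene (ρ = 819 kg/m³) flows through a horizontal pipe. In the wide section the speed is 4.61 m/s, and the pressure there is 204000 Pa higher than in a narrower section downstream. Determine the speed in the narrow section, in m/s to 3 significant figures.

With h₁ = h₂, rearranging Bernoulli gives v₂ = √(v₁² + 2ΔP/ρ).
v₂ = √(4.61² + 2·204000/819) = √(21.3 + 498) = 22.8 m/s.

v₂ ≈ 22.8 m/s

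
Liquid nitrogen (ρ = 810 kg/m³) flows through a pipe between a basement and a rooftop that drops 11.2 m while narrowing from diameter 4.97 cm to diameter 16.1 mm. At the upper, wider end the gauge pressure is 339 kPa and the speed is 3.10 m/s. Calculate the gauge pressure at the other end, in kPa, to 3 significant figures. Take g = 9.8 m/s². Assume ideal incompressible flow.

Mass conservation (A₁v₁ = A₂v₂) gives v₂ = 3.10 × 19.4/2.04 = 29.5 m/s.
Bernoulli: P₁ + ½ρv₁² + ρg h₁ = P₂ + ½ρv₂² + ρg h₂, so P₂ = P₁ + ½ρ(v₁² − v₂²) − ρg(h₂ − h₁).
P₂ = 339000 + ½·810·(3.10² − 29.5²) − 810·9.8·(−11.2) = 339000 + (-350000) − (-88900) = 78400 Pa.

P₂ ≈ 78.4 kPa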